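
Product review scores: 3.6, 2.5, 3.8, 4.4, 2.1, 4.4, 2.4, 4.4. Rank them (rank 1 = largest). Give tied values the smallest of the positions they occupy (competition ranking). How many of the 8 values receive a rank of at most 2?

Sorted (descending): 4.4, 4.4, 4.4, 3.8, 3.6, 2.5, 2.4, 2.1
The 3 values of 4.4 occupy positions 1–3 → each gets rank 1.
Ranks ≤ 2: {1, 1, 1} → 3 values.

3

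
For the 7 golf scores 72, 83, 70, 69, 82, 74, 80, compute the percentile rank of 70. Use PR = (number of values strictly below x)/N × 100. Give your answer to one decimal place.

14.3

N = 7.
Strictly below 70: 1. Equal to 70: 1.
PR = 1/7 × 100 = 14.3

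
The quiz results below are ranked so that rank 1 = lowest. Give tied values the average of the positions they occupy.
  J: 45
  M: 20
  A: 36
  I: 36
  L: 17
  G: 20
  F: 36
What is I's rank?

5

Sorted (ascending): 17, 20, 20, 36, 36, 36, 45
The 2 values of 20 occupy positions 2–3 → average rank (2+3)/2 = 2.5.
The 3 values of 36 occupy positions 4–6 → average rank 5.
I has value 36 → rank 5.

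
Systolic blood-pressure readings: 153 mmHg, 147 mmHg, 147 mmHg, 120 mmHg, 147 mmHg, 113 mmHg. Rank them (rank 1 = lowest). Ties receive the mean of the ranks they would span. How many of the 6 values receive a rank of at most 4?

5

Sorted (ascending): 113, 120, 147, 147, 147, 153
The 3 values of 147 occupy positions 3–5 → average rank 4.
Ranks ≤ 4: {1, 2, 4, 4, 4} → 5 values.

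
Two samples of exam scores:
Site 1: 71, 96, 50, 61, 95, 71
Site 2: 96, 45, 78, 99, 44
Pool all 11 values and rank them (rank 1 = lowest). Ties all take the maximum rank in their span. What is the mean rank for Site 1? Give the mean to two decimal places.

6.17

Sorted (ascending): 44, 45, 50, 61, 71, 71, 78, 95, 96, 96, 99
The 2 values of 71 occupy positions 5–6 → each gets rank 6.
The 2 values of 96 occupy positions 9–10 → each gets rank 10.
Site 1 values → pooled ranks: 71→6, 96→10, 50→3, 61→4, 95→8, 71→6
Mean rank = (6 + 10 + 3 + 4 + 8 + 6) / 6 = 6.17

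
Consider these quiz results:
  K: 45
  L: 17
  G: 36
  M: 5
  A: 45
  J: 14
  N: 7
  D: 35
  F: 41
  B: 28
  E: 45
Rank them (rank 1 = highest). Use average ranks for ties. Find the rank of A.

2

Sorted (descending): 45, 45, 45, 41, 36, 35, 28, 17, 14, 7, 5
The 3 values of 45 occupy positions 1–3 → average rank 2.
A has value 45 → rank 2.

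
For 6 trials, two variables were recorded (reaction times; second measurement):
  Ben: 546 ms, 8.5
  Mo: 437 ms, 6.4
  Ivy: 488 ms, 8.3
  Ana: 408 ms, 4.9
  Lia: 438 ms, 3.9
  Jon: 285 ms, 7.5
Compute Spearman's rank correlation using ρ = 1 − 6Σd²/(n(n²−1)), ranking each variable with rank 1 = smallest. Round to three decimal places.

Ranks of variable 1: 6, 3, 5, 2, 4, 1
Ranks of variable 2: 6, 3, 5, 2, 1, 4
d = r₁ − r₂: 0, 0, 0, 0, 3, -3
d²: 0, 0, 0, 0, 9, 9; Σd² = 18
ρ = 1 − 6·18/(6·35) = 1 − 108/210 = 0.486

0.486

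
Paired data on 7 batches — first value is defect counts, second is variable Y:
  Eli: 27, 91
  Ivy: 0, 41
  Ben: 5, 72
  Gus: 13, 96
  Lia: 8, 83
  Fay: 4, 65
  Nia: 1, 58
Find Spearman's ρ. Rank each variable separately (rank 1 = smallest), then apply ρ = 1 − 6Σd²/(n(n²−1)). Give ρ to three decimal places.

0.964

Ranks of variable 1: 7, 1, 4, 6, 5, 3, 2
Ranks of variable 2: 6, 1, 4, 7, 5, 3, 2
d = r₁ − r₂: 1, 0, 0, -1, 0, 0, 0
d²: 1, 0, 0, 1, 0, 0, 0; Σd² = 2
ρ = 1 − 6·2/(7·48) = 1 − 12/336 = 0.964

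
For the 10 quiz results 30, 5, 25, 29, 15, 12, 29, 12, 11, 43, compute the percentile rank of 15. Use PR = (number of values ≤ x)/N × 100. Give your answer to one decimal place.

N = 10.
Strictly below 15: 4. Equal to 15: 1.
PR = 5/10 × 100 = 50.0

50.0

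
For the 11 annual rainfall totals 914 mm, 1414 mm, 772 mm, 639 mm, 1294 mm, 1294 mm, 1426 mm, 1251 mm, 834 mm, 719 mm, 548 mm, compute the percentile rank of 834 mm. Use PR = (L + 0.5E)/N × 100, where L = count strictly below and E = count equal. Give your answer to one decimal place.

N = 11.
Strictly below 834: 4. Equal to 834: 1.
PR = (4 + 0.5·1)/11 × 100 = 40.9

40.9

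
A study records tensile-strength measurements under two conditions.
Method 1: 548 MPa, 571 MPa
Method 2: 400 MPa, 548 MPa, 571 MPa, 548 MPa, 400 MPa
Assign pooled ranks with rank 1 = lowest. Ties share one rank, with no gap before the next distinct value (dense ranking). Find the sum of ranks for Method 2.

Sorted (ascending): 400, 400, 548, 548, 548, 571, 571
The 2 values of 400 share dense rank 1.
The 3 values of 548 share dense rank 2.
The 2 values of 571 share dense rank 3.
Method 2 values → pooled ranks: 400→1, 548→2, 571→3, 548→2, 400→1
Rank sum = 1 + 2 + 3 + 2 + 1 = 9

9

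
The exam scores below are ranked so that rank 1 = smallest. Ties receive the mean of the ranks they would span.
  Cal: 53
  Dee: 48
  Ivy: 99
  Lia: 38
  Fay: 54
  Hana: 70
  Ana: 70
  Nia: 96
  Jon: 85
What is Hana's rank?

5.5

Sorted (ascending): 38, 48, 53, 54, 70, 70, 85, 96, 99
The 2 values of 70 occupy positions 5–6 → average rank (5+6)/2 = 5.5.
Hana has value 70 → rank 5.5.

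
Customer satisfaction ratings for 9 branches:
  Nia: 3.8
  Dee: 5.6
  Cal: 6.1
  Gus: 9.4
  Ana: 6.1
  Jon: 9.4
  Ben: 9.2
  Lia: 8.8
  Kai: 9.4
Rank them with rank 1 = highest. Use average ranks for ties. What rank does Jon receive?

Sorted (descending): 9.4, 9.4, 9.4, 9.2, 8.8, 6.1, 6.1, 5.6, 3.8
The 3 values of 9.4 occupy positions 1–3 → average rank 2.
The 2 values of 6.1 occupy positions 6–7 → average rank (6+7)/2 = 6.5.
Jon has value 9.4 → rank 2.

2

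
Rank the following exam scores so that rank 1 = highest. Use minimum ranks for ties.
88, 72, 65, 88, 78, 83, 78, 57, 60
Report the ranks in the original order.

Sorted (descending): 88, 88, 83, 78, 78, 72, 65, 60, 57
The 2 values of 88 occupy positions 1–2 → each gets rank 1.
The 2 values of 78 occupy positions 4–5 → each gets rank 4.

1, 6, 7, 1, 4, 3, 4, 9, 8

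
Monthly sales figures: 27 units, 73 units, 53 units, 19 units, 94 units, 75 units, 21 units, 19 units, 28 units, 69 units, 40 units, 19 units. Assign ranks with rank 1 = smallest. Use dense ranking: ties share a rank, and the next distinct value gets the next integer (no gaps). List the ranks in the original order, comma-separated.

Sorted (ascending): 19, 19, 19, 21, 27, 28, 40, 53, 69, 73, 75, 94
The 3 values of 19 share dense rank 1.
Remaining distinct values take the next consecutive integers.

3, 8, 6, 1, 10, 9, 2, 1, 4, 7, 5, 1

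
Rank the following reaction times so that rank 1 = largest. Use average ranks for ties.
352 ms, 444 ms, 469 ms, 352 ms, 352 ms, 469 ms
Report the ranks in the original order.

Sorted (descending): 469, 469, 444, 352, 352, 352
The 2 values of 469 occupy positions 1–2 → average rank (1+2)/2 = 1.5.
The 3 values of 352 occupy positions 4–6 → average rank 5.

5, 3, 1.5, 5, 5, 1.5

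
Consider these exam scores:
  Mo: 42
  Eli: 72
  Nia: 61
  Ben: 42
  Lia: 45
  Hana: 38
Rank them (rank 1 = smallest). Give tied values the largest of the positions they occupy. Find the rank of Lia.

Sorted (ascending): 38, 42, 42, 45, 61, 72
The 2 values of 42 occupy positions 2–3 → each gets rank 3.
Lia has value 45 → rank 4.

4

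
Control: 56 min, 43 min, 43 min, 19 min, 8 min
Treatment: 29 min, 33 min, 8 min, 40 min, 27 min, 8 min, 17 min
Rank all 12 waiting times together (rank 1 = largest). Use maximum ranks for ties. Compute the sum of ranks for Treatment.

55

Sorted (descending): 56, 43, 43, 40, 33, 29, 27, 19, 17, 8, 8, 8
The 2 values of 43 occupy positions 2–3 → each gets rank 3.
The 3 values of 8 occupy positions 10–12 → each gets rank 12.
Treatment values → pooled ranks: 29→6, 33→5, 8→12, 40→4, 27→7, 8→12, 17→9
Rank sum = 6 + 5 + 12 + 4 + 7 + 12 + 9 = 55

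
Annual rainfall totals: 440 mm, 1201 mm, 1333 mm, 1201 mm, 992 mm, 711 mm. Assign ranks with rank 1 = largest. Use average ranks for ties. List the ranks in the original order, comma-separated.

Sorted (descending): 1333, 1201, 1201, 992, 711, 440
The 2 values of 1201 occupy positions 2–3 → average rank (2+3)/2 = 2.5.

6, 2.5, 1, 2.5, 4, 5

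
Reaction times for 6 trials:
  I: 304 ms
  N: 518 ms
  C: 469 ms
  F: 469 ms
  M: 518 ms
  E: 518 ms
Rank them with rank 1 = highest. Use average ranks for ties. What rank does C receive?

Sorted (descending): 518, 518, 518, 469, 469, 304
The 3 values of 518 occupy positions 1–3 → average rank 2.
The 2 values of 469 occupy positions 4–5 → average rank (4+5)/2 = 4.5.
C has value 469 ms → rank 4.5.

4.5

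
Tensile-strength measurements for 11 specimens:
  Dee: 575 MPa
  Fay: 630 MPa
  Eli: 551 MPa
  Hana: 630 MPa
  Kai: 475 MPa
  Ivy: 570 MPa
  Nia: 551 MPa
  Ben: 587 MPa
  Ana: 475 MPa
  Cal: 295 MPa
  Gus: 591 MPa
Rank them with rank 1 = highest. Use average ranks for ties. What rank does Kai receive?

9.5

Sorted (descending): 630, 630, 591, 587, 575, 570, 551, 551, 475, 475, 295
The 2 values of 630 occupy positions 1–2 → average rank (1+2)/2 = 1.5.
The 2 values of 551 occupy positions 7–8 → average rank (7+8)/2 = 7.5.
The 2 values of 475 occupy positions 9–10 → average rank (9+10)/2 = 9.5.
Kai has value 475 MPa → rank 9.5.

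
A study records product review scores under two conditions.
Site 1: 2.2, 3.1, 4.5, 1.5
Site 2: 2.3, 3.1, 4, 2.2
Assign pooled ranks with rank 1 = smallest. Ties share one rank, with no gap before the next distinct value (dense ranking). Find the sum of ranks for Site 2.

Sorted (ascending): 1.5, 2.2, 2.2, 2.3, 3.1, 3.1, 4, 4.5
The 2 values of 2.2 share dense rank 2.
The 2 values of 3.1 share dense rank 4.
Remaining distinct values take the next consecutive integers.
Site 2 values → pooled ranks: 2.3→3, 3.1→4, 4→5, 2.2→2
Rank sum = 3 + 4 + 5 + 2 = 14

14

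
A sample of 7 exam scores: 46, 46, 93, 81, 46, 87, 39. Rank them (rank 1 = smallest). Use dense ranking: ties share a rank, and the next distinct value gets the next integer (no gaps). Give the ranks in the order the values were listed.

2, 2, 5, 3, 2, 4, 1

Sorted (ascending): 39, 46, 46, 46, 81, 87, 93
The 3 values of 46 share dense rank 2.
Remaining distinct values take the next consecutive integers.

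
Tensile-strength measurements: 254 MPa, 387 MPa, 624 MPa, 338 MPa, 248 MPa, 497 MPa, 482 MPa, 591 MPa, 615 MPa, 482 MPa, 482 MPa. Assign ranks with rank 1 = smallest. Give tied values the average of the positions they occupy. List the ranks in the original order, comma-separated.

2, 4, 11, 3, 1, 8, 6, 9, 10, 6, 6

Sorted (ascending): 248, 254, 338, 387, 482, 482, 482, 497, 591, 615, 624
The 3 values of 482 occupy positions 5–7 → average rank 6.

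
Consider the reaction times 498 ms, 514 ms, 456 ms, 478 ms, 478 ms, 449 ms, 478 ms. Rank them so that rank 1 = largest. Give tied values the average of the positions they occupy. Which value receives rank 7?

Sorted (descending): 514, 498, 478, 478, 478, 456, 449
The 3 values of 478 occupy positions 3–5 → average rank 4.
Rank 7 → value 449.

449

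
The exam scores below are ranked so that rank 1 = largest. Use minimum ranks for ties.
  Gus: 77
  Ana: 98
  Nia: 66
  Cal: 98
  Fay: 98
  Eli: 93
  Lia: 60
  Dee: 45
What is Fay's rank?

1

Sorted (descending): 98, 98, 98, 93, 77, 66, 60, 45
The 3 values of 98 occupy positions 1–3 → each gets rank 1.
Fay has value 98 → rank 1.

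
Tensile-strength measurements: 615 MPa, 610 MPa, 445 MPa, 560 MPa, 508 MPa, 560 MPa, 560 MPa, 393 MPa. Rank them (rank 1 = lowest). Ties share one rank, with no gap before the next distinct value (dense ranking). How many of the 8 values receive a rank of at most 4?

6

Sorted (ascending): 393, 445, 508, 560, 560, 560, 610, 615
The 3 values of 560 share dense rank 4.
Remaining distinct values take the next consecutive integers.
Ranks ≤ 4: {1, 2, 3, 4, 4, 4} → 6 values.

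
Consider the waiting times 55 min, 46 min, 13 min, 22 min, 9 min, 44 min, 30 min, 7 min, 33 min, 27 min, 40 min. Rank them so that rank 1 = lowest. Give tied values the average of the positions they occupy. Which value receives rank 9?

Sorted (ascending): 7, 9, 13, 22, 27, 30, 33, 40, 44, 46, 55
No ties — each value takes its position as its rank.
Rank 9 → value 44.

44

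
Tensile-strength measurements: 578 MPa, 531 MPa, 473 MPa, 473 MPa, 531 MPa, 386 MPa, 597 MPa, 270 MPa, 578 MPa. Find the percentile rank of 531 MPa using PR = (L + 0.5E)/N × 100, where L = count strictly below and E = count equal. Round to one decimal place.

55.6

N = 9.
Strictly below 531: 4. Equal to 531: 2.
PR = (4 + 0.5·2)/9 × 100 = 55.6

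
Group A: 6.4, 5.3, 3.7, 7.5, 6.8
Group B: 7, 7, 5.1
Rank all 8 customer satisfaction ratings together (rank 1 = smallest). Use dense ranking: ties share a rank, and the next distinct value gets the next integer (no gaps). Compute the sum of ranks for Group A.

Sorted (ascending): 3.7, 5.1, 5.3, 6.4, 6.8, 7, 7, 7.5
The 2 values of 7 share dense rank 6.
Remaining distinct values take the next consecutive integers.
Group A values → pooled ranks: 6.4→4, 5.3→3, 3.7→1, 7.5→7, 6.8→5
Rank sum = 4 + 3 + 1 + 7 + 5 = 20

20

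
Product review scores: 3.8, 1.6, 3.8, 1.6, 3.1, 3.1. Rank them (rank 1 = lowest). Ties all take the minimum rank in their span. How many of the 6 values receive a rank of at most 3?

Sorted (ascending): 1.6, 1.6, 3.1, 3.1, 3.8, 3.8
The 2 values of 1.6 occupy positions 1–2 → each gets rank 1.
The 2 values of 3.1 occupy positions 3–4 → each gets rank 3.
The 2 values of 3.8 occupy positions 5–6 → each gets rank 5.
Ranks ≤ 3: {1, 1, 3, 3} → 4 values.

4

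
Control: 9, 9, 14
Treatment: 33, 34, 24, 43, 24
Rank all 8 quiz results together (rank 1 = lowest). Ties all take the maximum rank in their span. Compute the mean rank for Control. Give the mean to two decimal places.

Sorted (ascending): 9, 9, 14, 24, 24, 33, 34, 43
The 2 values of 9 occupy positions 1–2 → each gets rank 2.
The 2 values of 24 occupy positions 4–5 → each gets rank 5.
Control values → pooled ranks: 9→2, 9→2, 14→3
Mean rank = (2 + 2 + 3) / 3 = 2.33

2.33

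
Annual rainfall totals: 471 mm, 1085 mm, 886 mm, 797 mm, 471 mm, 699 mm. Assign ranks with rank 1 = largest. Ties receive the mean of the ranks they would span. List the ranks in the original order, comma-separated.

5.5, 1, 2, 3, 5.5, 4

Sorted (descending): 1085, 886, 797, 699, 471, 471
The 2 values of 471 occupy positions 5–6 → average rank (5+6)/2 = 5.5.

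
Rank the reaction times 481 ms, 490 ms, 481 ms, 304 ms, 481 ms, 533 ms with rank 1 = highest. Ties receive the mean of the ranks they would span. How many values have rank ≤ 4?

5

Sorted (descending): 533, 490, 481, 481, 481, 304
The 3 values of 481 occupy positions 3–5 → average rank 4.
Ranks ≤ 4: {1, 2, 4, 4, 4} → 5 values.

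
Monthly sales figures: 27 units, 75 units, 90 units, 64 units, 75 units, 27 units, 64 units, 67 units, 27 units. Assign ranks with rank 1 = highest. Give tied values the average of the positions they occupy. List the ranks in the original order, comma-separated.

8, 2.5, 1, 5.5, 2.5, 8, 5.5, 4, 8

Sorted (descending): 90, 75, 75, 67, 64, 64, 27, 27, 27
The 2 values of 75 occupy positions 2–3 → average rank (2+3)/2 = 2.5.
The 2 values of 64 occupy positions 5–6 → average rank (5+6)/2 = 5.5.
The 3 values of 27 occupy positions 7–9 → average rank 8.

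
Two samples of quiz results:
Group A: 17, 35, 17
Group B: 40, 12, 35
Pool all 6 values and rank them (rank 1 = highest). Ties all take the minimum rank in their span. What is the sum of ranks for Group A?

10

Sorted (descending): 40, 35, 35, 17, 17, 12
The 2 values of 35 occupy positions 2–3 → each gets rank 2.
The 2 values of 17 occupy positions 4–5 → each gets rank 4.
Group A values → pooled ranks: 17→4, 35→2, 17→4
Rank sum = 4 + 2 + 4 = 10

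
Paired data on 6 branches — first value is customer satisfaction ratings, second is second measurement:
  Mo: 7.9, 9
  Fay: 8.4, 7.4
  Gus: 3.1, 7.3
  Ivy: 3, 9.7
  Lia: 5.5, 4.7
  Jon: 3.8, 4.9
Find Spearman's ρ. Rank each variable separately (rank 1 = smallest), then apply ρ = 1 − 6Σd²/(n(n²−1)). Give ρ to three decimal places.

Ranks of variable 1: 5, 6, 2, 1, 4, 3
Ranks of variable 2: 5, 4, 3, 6, 1, 2
d = r₁ − r₂: 0, 2, -1, -5, 3, 1
d²: 0, 4, 1, 25, 9, 1; Σd² = 40
ρ = 1 − 6·40/(6·35) = 1 − 240/210 = -0.143

-0.143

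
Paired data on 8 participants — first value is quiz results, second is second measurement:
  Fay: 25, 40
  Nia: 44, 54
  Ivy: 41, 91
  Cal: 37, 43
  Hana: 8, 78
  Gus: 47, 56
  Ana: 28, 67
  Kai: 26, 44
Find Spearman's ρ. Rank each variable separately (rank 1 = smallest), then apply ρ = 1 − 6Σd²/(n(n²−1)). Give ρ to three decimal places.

0.143

Ranks of variable 1: 2, 7, 6, 5, 1, 8, 4, 3
Ranks of variable 2: 1, 4, 8, 2, 7, 5, 6, 3
d = r₁ − r₂: 1, 3, -2, 3, -6, 3, -2, 0
d²: 1, 9, 4, 9, 36, 9, 4, 0; Σd² = 72
ρ = 1 − 6·72/(8·63) = 1 − 432/504 = 0.143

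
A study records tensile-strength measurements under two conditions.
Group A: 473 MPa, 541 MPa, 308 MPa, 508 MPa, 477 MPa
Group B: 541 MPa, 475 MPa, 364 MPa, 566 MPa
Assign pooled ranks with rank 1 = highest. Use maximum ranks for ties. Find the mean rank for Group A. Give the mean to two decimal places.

Sorted (descending): 566, 541, 541, 508, 477, 475, 473, 364, 308
The 2 values of 541 occupy positions 2–3 → each gets rank 3.
Group A values → pooled ranks: 473→7, 541→3, 308→9, 508→4, 477→5
Mean rank = (7 + 3 + 9 + 4 + 5) / 5 = 5.60

5.60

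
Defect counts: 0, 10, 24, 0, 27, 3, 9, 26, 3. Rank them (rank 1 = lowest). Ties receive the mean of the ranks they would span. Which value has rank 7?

Sorted (ascending): 0, 0, 3, 3, 9, 10, 24, 26, 27
The 2 values of 0 occupy positions 1–2 → average rank (1+2)/2 = 1.5.
The 2 values of 3 occupy positions 3–4 → average rank (3+4)/2 = 3.5.
Rank 7 → value 24.

24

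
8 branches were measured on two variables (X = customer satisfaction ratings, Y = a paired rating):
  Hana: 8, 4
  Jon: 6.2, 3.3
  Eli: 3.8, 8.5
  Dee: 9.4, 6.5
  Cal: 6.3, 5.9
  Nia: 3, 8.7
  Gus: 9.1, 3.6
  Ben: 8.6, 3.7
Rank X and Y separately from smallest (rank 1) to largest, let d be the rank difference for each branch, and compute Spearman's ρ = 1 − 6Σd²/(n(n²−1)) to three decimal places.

Ranks of variable 1: 5, 3, 2, 8, 4, 1, 7, 6
Ranks of variable 2: 4, 1, 7, 6, 5, 8, 2, 3
d = r₁ − r₂: 1, 2, -5, 2, -1, -7, 5, 3
d²: 1, 4, 25, 4, 1, 49, 25, 9; Σd² = 118
ρ = 1 − 6·118/(8·63) = 1 − 708/504 = -0.405

-0.405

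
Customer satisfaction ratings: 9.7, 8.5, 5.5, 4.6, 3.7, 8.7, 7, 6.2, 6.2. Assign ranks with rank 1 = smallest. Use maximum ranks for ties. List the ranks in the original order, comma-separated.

9, 7, 3, 2, 1, 8, 6, 5, 5

Sorted (ascending): 3.7, 4.6, 5.5, 6.2, 6.2, 7, 8.5, 8.7, 9.7
The 2 values of 6.2 occupy positions 4–5 → each gets rank 5.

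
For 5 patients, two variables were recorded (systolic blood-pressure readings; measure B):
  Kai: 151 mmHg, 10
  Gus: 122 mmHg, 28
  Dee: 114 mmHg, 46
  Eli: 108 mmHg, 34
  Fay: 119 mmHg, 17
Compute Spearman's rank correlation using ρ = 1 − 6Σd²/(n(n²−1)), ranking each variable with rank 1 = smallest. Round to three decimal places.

-0.800

Ranks of variable 1: 5, 4, 2, 1, 3
Ranks of variable 2: 1, 3, 5, 4, 2
d = r₁ − r₂: 4, 1, -3, -3, 1
d²: 16, 1, 9, 9, 1; Σd² = 36
ρ = 1 − 6·36/(5·24) = 1 − 216/120 = -0.800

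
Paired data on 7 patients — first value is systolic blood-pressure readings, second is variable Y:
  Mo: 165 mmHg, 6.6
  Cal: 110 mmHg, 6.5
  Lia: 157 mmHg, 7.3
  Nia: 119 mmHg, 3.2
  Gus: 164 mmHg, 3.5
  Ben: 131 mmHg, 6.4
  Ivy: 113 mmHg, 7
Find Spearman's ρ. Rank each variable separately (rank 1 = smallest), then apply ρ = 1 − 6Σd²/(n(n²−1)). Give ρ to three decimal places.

Ranks of variable 1: 7, 1, 5, 3, 6, 4, 2
Ranks of variable 2: 5, 4, 7, 1, 2, 3, 6
d = r₁ − r₂: 2, -3, -2, 2, 4, 1, -4
d²: 4, 9, 4, 4, 16, 1, 16; Σd² = 54
ρ = 1 − 6·54/(7·48) = 1 − 324/336 = 0.036

0.036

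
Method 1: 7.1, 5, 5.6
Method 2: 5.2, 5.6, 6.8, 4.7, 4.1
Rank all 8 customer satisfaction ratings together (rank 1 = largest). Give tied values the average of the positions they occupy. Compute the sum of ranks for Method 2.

25.5

Sorted (descending): 7.1, 6.8, 5.6, 5.6, 5.2, 5, 4.7, 4.1
The 2 values of 5.6 occupy positions 3–4 → average rank (3+4)/2 = 3.5.
Method 2 values → pooled ranks: 5.2→5, 5.6→3.5, 6.8→2, 4.7→7, 4.1→8
Rank sum = 5 + 3.5 + 2 + 7 + 8 = 25.5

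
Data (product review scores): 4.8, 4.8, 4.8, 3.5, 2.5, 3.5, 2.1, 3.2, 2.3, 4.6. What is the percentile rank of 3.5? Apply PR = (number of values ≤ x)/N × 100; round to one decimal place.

60.0

N = 10.
Strictly below 3.5: 4. Equal to 3.5: 2.
PR = 6/10 × 100 = 60.0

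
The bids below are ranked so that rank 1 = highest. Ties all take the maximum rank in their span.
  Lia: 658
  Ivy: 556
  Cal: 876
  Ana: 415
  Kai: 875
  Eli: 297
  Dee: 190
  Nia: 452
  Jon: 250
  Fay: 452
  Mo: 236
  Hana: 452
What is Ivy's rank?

Sorted (descending): 876, 875, 658, 556, 452, 452, 452, 415, 297, 250, 236, 190
The 3 values of 452 occupy positions 5–7 → each gets rank 7.
Ivy has value 556 → rank 4.

4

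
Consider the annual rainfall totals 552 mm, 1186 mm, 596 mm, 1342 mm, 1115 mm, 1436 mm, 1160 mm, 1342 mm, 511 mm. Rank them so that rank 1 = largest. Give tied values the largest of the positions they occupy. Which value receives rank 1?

Sorted (descending): 1436, 1342, 1342, 1186, 1160, 1115, 596, 552, 511
The 2 values of 1342 occupy positions 2–3 → each gets rank 3.
Rank 1 → value 1436.

1436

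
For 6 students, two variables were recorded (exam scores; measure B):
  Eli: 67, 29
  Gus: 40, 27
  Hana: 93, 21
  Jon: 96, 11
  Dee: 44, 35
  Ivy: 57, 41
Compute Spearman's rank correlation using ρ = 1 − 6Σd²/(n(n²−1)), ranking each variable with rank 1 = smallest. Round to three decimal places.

Ranks of variable 1: 4, 1, 5, 6, 2, 3
Ranks of variable 2: 4, 3, 2, 1, 5, 6
d = r₁ − r₂: 0, -2, 3, 5, -3, -3
d²: 0, 4, 9, 25, 9, 9; Σd² = 56
ρ = 1 − 6·56/(6·35) = 1 − 336/210 = -0.600

-0.600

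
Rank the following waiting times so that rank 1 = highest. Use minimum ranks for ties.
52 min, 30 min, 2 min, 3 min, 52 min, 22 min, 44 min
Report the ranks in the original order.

Sorted (descending): 52, 52, 44, 30, 22, 3, 2
The 2 values of 52 occupy positions 1–2 → each gets rank 1.

1, 4, 7, 6, 1, 5, 3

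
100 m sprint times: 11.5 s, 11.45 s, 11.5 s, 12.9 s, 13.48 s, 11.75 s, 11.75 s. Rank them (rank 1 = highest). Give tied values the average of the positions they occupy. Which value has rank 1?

Sorted (descending): 13.48, 12.9, 11.75, 11.75, 11.5, 11.5, 11.45
The 2 values of 11.75 occupy positions 3–4 → average rank (3+4)/2 = 3.5.
The 2 values of 11.5 occupy positions 5–6 → average rank (5+6)/2 = 5.5.
Rank 1 → value 13.48.

13.48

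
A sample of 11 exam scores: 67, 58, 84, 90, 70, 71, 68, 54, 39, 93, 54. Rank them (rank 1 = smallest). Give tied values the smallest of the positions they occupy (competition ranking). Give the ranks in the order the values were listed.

Sorted (ascending): 39, 54, 54, 58, 67, 68, 70, 71, 84, 90, 93
The 2 values of 54 occupy positions 2–3 → each gets rank 2.

5, 4, 9, 10, 7, 8, 6, 2, 1, 11, 2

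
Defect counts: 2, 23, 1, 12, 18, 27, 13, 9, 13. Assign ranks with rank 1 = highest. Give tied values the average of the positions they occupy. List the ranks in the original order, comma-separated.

8, 2, 9, 6, 3, 1, 4.5, 7, 4.5

Sorted (descending): 27, 23, 18, 13, 13, 12, 9, 2, 1
The 2 values of 13 occupy positions 4–5 → average rank (4+5)/2 = 4.5.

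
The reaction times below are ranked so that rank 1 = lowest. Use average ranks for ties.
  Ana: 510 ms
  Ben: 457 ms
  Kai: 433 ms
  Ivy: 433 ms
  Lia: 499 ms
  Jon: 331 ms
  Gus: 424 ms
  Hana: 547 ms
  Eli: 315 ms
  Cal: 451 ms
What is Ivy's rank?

4.5

Sorted (ascending): 315, 331, 424, 433, 433, 451, 457, 499, 510, 547
The 2 values of 433 occupy positions 4–5 → average rank (4+5)/2 = 4.5.
Ivy has value 433 ms → rank 4.5.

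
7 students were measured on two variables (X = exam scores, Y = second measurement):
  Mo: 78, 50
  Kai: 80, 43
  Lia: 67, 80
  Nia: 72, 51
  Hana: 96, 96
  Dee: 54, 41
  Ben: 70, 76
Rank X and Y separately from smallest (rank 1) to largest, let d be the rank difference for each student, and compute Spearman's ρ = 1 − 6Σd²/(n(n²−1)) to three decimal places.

0.286

Ranks of variable 1: 5, 6, 2, 4, 7, 1, 3
Ranks of variable 2: 3, 2, 6, 4, 7, 1, 5
d = r₁ − r₂: 2, 4, -4, 0, 0, 0, -2
d²: 4, 16, 16, 0, 0, 0, 4; Σd² = 40
ρ = 1 − 6·40/(7·48) = 1 − 240/336 = 0.286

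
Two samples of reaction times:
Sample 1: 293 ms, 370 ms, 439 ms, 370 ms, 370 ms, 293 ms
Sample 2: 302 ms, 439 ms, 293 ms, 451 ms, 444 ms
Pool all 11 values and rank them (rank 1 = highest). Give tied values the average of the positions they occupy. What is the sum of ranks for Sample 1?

Sorted (descending): 451, 444, 439, 439, 370, 370, 370, 302, 293, 293, 293
The 2 values of 439 occupy positions 3–4 → average rank (3+4)/2 = 3.5.
The 3 values of 370 occupy positions 5–7 → average rank 6.
The 3 values of 293 occupy positions 9–11 → average rank 10.
Sample 1 values → pooled ranks: 293→10, 370→6, 439→3.5, 370→6, 370→6, 293→10
Rank sum = 10 + 6 + 3.5 + 6 + 6 + 10 = 41.5

41.5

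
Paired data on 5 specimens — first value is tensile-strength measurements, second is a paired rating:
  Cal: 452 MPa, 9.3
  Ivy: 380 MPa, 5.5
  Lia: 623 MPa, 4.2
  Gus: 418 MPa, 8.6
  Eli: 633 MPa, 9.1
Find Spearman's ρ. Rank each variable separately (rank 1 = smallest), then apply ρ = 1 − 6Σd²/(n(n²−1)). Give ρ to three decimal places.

0.200

Ranks of variable 1: 3, 1, 4, 2, 5
Ranks of variable 2: 5, 2, 1, 3, 4
d = r₁ − r₂: -2, -1, 3, -1, 1
d²: 4, 1, 9, 1, 1; Σd² = 16
ρ = 1 − 6·16/(5·24) = 1 − 96/120 = 0.200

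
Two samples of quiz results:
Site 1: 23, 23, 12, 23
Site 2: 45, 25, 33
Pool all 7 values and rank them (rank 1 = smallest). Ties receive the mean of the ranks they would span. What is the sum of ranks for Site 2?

Sorted (ascending): 12, 23, 23, 23, 25, 33, 45
The 3 values of 23 occupy positions 2–4 → average rank 3.
Site 2 values → pooled ranks: 45→7, 25→5, 33→6
Rank sum = 7 + 5 + 6 = 18

18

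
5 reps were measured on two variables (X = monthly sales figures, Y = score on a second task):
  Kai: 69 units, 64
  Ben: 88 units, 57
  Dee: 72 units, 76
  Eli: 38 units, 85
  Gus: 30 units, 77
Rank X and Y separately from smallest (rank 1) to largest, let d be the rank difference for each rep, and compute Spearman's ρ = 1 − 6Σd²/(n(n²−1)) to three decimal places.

-0.800

Ranks of variable 1: 3, 5, 4, 2, 1
Ranks of variable 2: 2, 1, 3, 5, 4
d = r₁ − r₂: 1, 4, 1, -3, -3
d²: 1, 16, 1, 9, 9; Σd² = 36
ρ = 1 − 6·36/(5·24) = 1 − 216/120 = -0.800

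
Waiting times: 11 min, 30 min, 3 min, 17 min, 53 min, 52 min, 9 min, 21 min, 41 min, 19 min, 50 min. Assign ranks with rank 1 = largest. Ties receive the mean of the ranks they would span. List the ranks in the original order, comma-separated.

Sorted (descending): 53, 52, 50, 41, 30, 21, 19, 17, 11, 9, 3
No ties — each value takes its position as its rank.

9, 5, 11, 8, 1, 2, 10, 6, 4, 7, 3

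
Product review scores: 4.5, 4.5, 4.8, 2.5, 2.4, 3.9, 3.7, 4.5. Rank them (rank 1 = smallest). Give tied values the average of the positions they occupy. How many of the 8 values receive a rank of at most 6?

Sorted (ascending): 2.4, 2.5, 3.7, 3.9, 4.5, 4.5, 4.5, 4.8
The 3 values of 4.5 occupy positions 5–7 → average rank 6.
Ranks ≤ 6: {1, 2, 3, 4, 6, 6, 6} → 7 values.

7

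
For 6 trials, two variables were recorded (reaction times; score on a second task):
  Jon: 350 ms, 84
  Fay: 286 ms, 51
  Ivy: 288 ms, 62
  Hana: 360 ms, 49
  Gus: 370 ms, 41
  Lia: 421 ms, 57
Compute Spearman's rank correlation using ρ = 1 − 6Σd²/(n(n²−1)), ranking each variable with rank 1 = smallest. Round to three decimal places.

-0.314

Ranks of variable 1: 3, 1, 2, 4, 5, 6
Ranks of variable 2: 6, 3, 5, 2, 1, 4
d = r₁ − r₂: -3, -2, -3, 2, 4, 2
d²: 9, 4, 9, 4, 16, 4; Σd² = 46
ρ = 1 − 6·46/(6·35) = 1 − 276/210 = -0.314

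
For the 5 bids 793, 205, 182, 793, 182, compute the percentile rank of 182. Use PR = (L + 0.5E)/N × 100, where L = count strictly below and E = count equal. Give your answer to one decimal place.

N = 5.
Strictly below 182: 0. Equal to 182: 2.
PR = (0 + 0.5·2)/5 × 100 = 20.0

20.0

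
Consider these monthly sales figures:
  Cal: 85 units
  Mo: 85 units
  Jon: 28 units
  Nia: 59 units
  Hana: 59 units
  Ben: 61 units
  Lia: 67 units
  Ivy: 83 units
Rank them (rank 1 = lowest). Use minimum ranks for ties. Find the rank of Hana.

Sorted (ascending): 28, 59, 59, 61, 67, 83, 85, 85
The 2 values of 59 occupy positions 2–3 → each gets rank 2.
The 2 values of 85 occupy positions 7–8 → each gets rank 7.
Hana has value 59 units → rank 2.

2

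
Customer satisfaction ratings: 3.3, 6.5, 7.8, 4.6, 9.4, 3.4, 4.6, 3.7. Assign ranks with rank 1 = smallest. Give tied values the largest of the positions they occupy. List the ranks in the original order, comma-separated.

1, 6, 7, 5, 8, 2, 5, 3

Sorted (ascending): 3.3, 3.4, 3.7, 4.6, 4.6, 6.5, 7.8, 9.4
The 2 values of 4.6 occupy positions 4–5 → each gets rank 5.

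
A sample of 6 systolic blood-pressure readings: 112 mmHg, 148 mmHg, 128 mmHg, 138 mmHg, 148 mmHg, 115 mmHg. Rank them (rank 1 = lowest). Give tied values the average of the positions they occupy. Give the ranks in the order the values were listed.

1, 5.5, 3, 4, 5.5, 2

Sorted (ascending): 112, 115, 128, 138, 148, 148
The 2 values of 148 occupy positions 5–6 → average rank (5+6)/2 = 5.5.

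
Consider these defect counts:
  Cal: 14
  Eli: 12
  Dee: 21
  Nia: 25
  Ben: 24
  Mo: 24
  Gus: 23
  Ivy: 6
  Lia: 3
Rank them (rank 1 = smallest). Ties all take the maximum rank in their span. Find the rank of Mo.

8

Sorted (ascending): 3, 6, 12, 14, 21, 23, 24, 24, 25
The 2 values of 24 occupy positions 7–8 → each gets rank 8.
Mo has value 24 → rank 8.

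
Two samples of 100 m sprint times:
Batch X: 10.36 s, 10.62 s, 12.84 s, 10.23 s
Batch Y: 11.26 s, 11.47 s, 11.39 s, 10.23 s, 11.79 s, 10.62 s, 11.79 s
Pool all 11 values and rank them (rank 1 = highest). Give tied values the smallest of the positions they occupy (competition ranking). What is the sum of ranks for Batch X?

Sorted (descending): 12.84, 11.79, 11.79, 11.47, 11.39, 11.26, 10.62, 10.62, 10.36, 10.23, 10.23
The 2 values of 11.79 occupy positions 2–3 → each gets rank 2.
The 2 values of 10.62 occupy positions 7–8 → each gets rank 7.
The 2 values of 10.23 occupy positions 10–11 → each gets rank 10.
Batch X values → pooled ranks: 10.36→9, 10.62→7, 12.84→1, 10.23→10
Rank sum = 9 + 7 + 1 + 10 = 27

27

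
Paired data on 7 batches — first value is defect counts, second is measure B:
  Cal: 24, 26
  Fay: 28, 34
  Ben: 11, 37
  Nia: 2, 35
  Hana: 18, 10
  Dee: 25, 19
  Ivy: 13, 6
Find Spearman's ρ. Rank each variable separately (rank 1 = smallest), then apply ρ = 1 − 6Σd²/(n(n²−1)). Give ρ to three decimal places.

-0.286

Ranks of variable 1: 5, 7, 2, 1, 4, 6, 3
Ranks of variable 2: 4, 5, 7, 6, 2, 3, 1
d = r₁ − r₂: 1, 2, -5, -5, 2, 3, 2
d²: 1, 4, 25, 25, 4, 9, 4; Σd² = 72
ρ = 1 − 6·72/(7·48) = 1 − 432/336 = -0.286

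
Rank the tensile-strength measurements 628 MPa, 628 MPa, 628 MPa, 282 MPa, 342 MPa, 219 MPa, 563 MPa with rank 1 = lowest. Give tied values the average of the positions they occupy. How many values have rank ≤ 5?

Sorted (ascending): 219, 282, 342, 563, 628, 628, 628
The 3 values of 628 occupy positions 5–7 → average rank 6.
Ranks ≤ 5: {1, 2, 3, 4} → 4 values.

4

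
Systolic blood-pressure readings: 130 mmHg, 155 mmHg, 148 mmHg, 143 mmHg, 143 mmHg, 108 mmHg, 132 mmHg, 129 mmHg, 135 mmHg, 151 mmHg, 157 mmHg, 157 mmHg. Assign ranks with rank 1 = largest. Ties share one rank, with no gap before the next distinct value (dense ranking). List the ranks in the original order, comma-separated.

Sorted (descending): 157, 157, 155, 151, 148, 143, 143, 135, 132, 130, 129, 108
The 2 values of 157 share dense rank 1.
The 2 values of 143 share dense rank 5.
Remaining distinct values take the next consecutive integers.

8, 2, 4, 5, 5, 10, 7, 9, 6, 3, 1, 1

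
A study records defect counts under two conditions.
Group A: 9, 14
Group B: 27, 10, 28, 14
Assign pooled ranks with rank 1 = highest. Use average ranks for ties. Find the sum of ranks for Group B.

Sorted (descending): 28, 27, 14, 14, 10, 9
The 2 values of 14 occupy positions 3–4 → average rank (3+4)/2 = 3.5.
Group B values → pooled ranks: 27→2, 10→5, 28→1, 14→3.5
Rank sum = 2 + 5 + 1 + 3.5 = 11.5

11.5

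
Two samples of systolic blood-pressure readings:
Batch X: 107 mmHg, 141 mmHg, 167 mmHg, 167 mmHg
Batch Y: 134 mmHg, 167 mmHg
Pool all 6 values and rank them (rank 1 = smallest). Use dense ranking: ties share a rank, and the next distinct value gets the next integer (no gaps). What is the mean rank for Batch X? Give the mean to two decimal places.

3.00

Sorted (ascending): 107, 134, 141, 167, 167, 167
The 3 values of 167 share dense rank 4.
Remaining distinct values take the next consecutive integers.
Batch X values → pooled ranks: 107→1, 141→3, 167→4, 167→4
Mean rank = (1 + 3 + 4 + 4) / 4 = 3.00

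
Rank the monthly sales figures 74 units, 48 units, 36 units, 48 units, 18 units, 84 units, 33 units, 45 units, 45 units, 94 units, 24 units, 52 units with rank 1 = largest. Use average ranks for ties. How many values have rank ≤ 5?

4

Sorted (descending): 94, 84, 74, 52, 48, 48, 45, 45, 36, 33, 24, 18
The 2 values of 48 occupy positions 5–6 → average rank (5+6)/2 = 5.5.
The 2 values of 45 occupy positions 7–8 → average rank (7+8)/2 = 7.5.
Ranks ≤ 5: {1, 2, 3, 4} → 4 values.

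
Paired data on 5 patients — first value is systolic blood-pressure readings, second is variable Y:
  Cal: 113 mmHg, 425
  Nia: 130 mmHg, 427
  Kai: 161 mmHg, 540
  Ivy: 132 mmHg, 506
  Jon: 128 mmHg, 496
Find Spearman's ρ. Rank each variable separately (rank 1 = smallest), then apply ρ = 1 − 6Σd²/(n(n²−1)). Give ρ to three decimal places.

0.900

Ranks of variable 1: 1, 3, 5, 4, 2
Ranks of variable 2: 1, 2, 5, 4, 3
d = r₁ − r₂: 0, 1, 0, 0, -1
d²: 0, 1, 0, 0, 1; Σd² = 2
ρ = 1 − 6·2/(5·24) = 1 − 12/120 = 0.900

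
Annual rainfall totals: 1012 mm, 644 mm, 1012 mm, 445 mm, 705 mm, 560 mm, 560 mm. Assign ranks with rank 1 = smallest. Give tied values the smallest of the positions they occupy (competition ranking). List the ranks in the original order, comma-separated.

6, 4, 6, 1, 5, 2, 2

Sorted (ascending): 445, 560, 560, 644, 705, 1012, 1012
The 2 values of 560 occupy positions 2–3 → each gets rank 2.
The 2 values of 1012 occupy positions 6–7 → each gets rank 6.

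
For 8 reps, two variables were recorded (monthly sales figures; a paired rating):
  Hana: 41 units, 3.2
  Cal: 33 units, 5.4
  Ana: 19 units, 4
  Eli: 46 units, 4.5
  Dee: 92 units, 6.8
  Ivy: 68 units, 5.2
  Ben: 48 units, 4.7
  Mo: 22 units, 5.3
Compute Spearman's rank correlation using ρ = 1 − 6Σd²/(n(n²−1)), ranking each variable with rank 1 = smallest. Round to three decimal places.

Ranks of variable 1: 4, 3, 1, 5, 8, 7, 6, 2
Ranks of variable 2: 1, 7, 2, 3, 8, 5, 4, 6
d = r₁ − r₂: 3, -4, -1, 2, 0, 2, 2, -4
d²: 9, 16, 1, 4, 0, 4, 4, 16; Σd² = 54
ρ = 1 − 6·54/(8·63) = 1 − 324/504 = 0.357

0.357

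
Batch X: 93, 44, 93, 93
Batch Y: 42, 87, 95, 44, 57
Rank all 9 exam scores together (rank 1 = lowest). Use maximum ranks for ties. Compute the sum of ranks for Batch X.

Sorted (ascending): 42, 44, 44, 57, 87, 93, 93, 93, 95
The 2 values of 44 occupy positions 2–3 → each gets rank 3.
The 3 values of 93 occupy positions 6–8 → each gets rank 8.
Batch X values → pooled ranks: 93→8, 44→3, 93→8, 93→8
Rank sum = 8 + 3 + 8 + 8 = 27

27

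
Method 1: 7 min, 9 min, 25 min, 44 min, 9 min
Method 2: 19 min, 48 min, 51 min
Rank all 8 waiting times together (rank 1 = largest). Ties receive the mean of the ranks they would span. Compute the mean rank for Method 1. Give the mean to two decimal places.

Sorted (descending): 51, 48, 44, 25, 19, 9, 9, 7
The 2 values of 9 occupy positions 6–7 → average rank (6+7)/2 = 6.5.
Method 1 values → pooled ranks: 7→8, 9→6.5, 25→4, 44→3, 9→6.5
Mean rank = (8 + 6.5 + 4 + 3 + 6.5) / 5 = 5.60

5.60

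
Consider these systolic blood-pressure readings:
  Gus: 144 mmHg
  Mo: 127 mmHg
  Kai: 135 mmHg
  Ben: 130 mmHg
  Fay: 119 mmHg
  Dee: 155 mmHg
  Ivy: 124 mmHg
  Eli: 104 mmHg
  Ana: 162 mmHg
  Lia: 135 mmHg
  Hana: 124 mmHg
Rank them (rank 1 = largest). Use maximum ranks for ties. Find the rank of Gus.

3

Sorted (descending): 162, 155, 144, 135, 135, 130, 127, 124, 124, 119, 104
The 2 values of 135 occupy positions 4–5 → each gets rank 5.
The 2 values of 124 occupy positions 8–9 → each gets rank 9.
Gus has value 144 mmHg → rank 3.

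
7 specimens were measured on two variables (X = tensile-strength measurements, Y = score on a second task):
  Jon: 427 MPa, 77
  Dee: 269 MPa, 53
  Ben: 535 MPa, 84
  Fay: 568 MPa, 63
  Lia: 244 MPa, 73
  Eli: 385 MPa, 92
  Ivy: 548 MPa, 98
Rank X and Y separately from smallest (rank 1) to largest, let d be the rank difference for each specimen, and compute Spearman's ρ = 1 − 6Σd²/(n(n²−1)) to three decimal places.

Ranks of variable 1: 4, 2, 5, 7, 1, 3, 6
Ranks of variable 2: 4, 1, 5, 2, 3, 6, 7
d = r₁ − r₂: 0, 1, 0, 5, -2, -3, -1
d²: 0, 1, 0, 25, 4, 9, 1; Σd² = 40
ρ = 1 − 6·40/(7·48) = 1 − 240/336 = 0.286

0.286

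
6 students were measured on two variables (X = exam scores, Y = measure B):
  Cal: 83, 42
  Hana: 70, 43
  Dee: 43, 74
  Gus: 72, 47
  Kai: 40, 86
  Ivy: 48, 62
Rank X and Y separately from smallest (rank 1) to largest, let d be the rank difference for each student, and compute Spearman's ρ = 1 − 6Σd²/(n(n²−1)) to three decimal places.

Ranks of variable 1: 6, 4, 2, 5, 1, 3
Ranks of variable 2: 1, 2, 5, 3, 6, 4
d = r₁ − r₂: 5, 2, -3, 2, -5, -1
d²: 25, 4, 9, 4, 25, 1; Σd² = 68
ρ = 1 − 6·68/(6·35) = 1 − 408/210 = -0.943

-0.943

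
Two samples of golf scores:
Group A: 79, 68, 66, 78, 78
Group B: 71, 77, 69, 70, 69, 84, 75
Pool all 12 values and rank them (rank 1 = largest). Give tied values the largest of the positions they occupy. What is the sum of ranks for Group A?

Sorted (descending): 84, 79, 78, 78, 77, 75, 71, 70, 69, 69, 68, 66
The 2 values of 78 occupy positions 3–4 → each gets rank 4.
The 2 values of 69 occupy positions 9–10 → each gets rank 10.
Group A values → pooled ranks: 79→2, 68→11, 66→12, 78→4, 78→4
Rank sum = 2 + 11 + 12 + 4 + 4 = 33

33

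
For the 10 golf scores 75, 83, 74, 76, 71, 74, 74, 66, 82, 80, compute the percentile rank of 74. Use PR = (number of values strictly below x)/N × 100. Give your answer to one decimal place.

N = 10.
Strictly below 74: 2. Equal to 74: 3.
PR = 2/10 × 100 = 20.0

20.0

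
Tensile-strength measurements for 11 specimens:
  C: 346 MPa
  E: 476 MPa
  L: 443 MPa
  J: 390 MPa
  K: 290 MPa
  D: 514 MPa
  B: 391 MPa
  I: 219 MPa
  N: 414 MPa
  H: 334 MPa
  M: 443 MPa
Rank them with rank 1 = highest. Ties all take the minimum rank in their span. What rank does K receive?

Sorted (descending): 514, 476, 443, 443, 414, 391, 390, 346, 334, 290, 219
The 2 values of 443 occupy positions 3–4 → each gets rank 3.
K has value 290 MPa → rank 10.

10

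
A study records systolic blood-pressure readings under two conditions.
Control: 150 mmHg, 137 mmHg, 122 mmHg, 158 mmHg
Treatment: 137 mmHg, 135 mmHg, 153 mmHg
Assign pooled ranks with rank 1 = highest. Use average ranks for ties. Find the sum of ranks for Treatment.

12.5

Sorted (descending): 158, 153, 150, 137, 137, 135, 122
The 2 values of 137 occupy positions 4–5 → average rank (4+5)/2 = 4.5.
Treatment values → pooled ranks: 137→4.5, 135→6, 153→2
Rank sum = 4.5 + 6 + 2 = 12.5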